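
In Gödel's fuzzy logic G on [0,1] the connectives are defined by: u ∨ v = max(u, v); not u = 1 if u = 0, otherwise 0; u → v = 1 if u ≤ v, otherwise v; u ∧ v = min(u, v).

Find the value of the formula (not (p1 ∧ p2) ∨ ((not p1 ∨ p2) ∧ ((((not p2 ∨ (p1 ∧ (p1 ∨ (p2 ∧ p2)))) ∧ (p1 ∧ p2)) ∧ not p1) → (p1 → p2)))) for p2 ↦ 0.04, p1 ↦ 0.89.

(p1 ∧ p2) = min(0.89, 0.04) = 0.04
not (p1 ∧ p2): Gödel ¬ of 0.04 = 0 (operand ≠ 0)
not p1: Gödel ¬ of 0.89 = 0 (operand ≠ 0)
(not p1 ∨ p2) = max(0, 0.04) = 0.04
not p2: Gödel ¬ of 0.04 = 0 (operand ≠ 0)
(p2 ∧ p2) = min(0.04, 0.04) = 0.04
(p1 ∨ (p2 ∧ p2)) = max(0.89, 0.04) = 0.89
(p1 ∧ (p1 ∨ (p2 ∧ p2))) = min(0.89, 0.89) = 0.89
(not p2 ∨ (p1 ∧ (p1 ∨ (p2 ∧ p2)))) = max(0, 0.89) = 0.89
(p1 ∧ p2) = min(0.89, 0.04) = 0.04
((not p2 ∨ (p1 ∧ (p1 ∨ (p2 ∧ p2)))) ∧ (p1 ∧ p2)) = min(0.89, 0.04) = 0.04
not p1: Gödel ¬ of 0.89 = 0 (operand ≠ 0)
(((not p2 ∨ (p1 ∧ (p1 ∨ (p2 ∧ p2)))) ∧ (p1 ∧ p2)) ∧ not p1) = min(0.04, 0) = 0
(p1 → p2): 0.89 > 0.04, so result = 0.04
((((not p2 ∨ (p1 ∧ (p1 ∨ (p2 ∧ p2)))) ∧ (p1 ∧ p2)) ∧ not p1) → (p1 → p2)): 0 ≤ 0.04, so result = 1
((not p1 ∨ p2) ∧ ((((not p2 ∨ (p1 ∧ (p1 ∨ (p2 ∧ p2)))) ∧ (p1 ∧ p2)) ∧ not p1) → (p1 → p2))) = min(0.04, 1) = 0.04
(not (p1 ∧ p2) ∨ ((not p1 ∨ p2) ∧ ((((not p2 ∨ (p1 ∧ (p1 ∨ (p2 ∧ p2)))) ∧ (p1 ∧ p2)) ∧ not p1) → (p1 → p2)))) = max(0, 0.04) = 0.04

0.04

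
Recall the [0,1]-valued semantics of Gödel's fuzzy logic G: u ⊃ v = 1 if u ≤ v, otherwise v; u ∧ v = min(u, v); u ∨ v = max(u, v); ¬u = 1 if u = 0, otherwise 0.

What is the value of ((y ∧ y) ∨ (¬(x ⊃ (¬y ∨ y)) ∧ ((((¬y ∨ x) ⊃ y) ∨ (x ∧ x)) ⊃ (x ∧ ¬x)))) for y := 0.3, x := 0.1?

(y ∧ y) = min(0.3, 0.3) = 0.3
¬y: Gödel ¬ of 0.3 = 0 (operand ≠ 0)
(¬y ∨ y) = max(0, 0.3) = 0.3
(x ⊃ (¬y ∨ y)): 0.1 ≤ 0.3, so result = 1
¬(x ⊃ (¬y ∨ y)): Gödel ¬ of 1 = 0 (operand ≠ 0)
¬y: Gödel ¬ of 0.3 = 0 (operand ≠ 0)
(¬y ∨ x) = max(0, 0.1) = 0.1
((¬y ∨ x) ⊃ y): 0.1 ≤ 0.3, so result = 1
(x ∧ x) = min(0.1, 0.1) = 0.1
(((¬y ∨ x) ⊃ y) ∨ (x ∧ x)) = max(1, 0.1) = 1
¬x: Gödel ¬ of 0.1 = 0 (operand ≠ 0)
(x ∧ ¬x) = min(0.1, 0) = 0
((((¬y ∨ x) ⊃ y) ∨ (x ∧ x)) ⊃ (x ∧ ¬x)): 1 > 0, so result = 0
(¬(x ⊃ (¬y ∨ y)) ∧ ((((¬y ∨ x) ⊃ y) ∨ (x ∧ x)) ⊃ (x ∧ ¬x))) = min(0, 0) = 0
((y ∧ y) ∨ (¬(x ⊃ (¬y ∨ y)) ∧ ((((¬y ∨ x) ⊃ y) ∨ (x ∧ x)) ⊃ (x ∧ ¬x)))) = max(0.3, 0) = 0.3

0.30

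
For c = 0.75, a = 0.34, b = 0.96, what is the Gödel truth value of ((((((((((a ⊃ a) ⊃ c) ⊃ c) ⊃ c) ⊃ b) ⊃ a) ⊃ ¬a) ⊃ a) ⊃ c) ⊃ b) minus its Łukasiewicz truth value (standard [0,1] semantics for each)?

Gödel evaluation:
  (a ⊃ a): 0.34 ≤ 0.34, so result = 1
  ((a ⊃ a) ⊃ c): 1 > 0.75, so result = 0.75
  (((a ⊃ a) ⊃ c) ⊃ c): 0.75 ≤ 0.75, so result = 1
  ((((a ⊃ a) ⊃ c) ⊃ c) ⊃ c): 1 > 0.75, so result = 0.75
  (((((a ⊃ a) ⊃ c) ⊃ c) ⊃ c) ⊃ b): 0.75 ≤ 0.96, so result = 1
  ((((((a ⊃ a) ⊃ c) ⊃ c) ⊃ c) ⊃ b) ⊃ a): 1 > 0.34, so result = 0.34
  ¬a: Gödel ¬ of 0.34 = 0 (operand ≠ 0)
  (((((((a ⊃ a) ⊃ c) ⊃ c) ⊃ c) ⊃ b) ⊃ a) ⊃ ¬a): 0.34 > 0, so result = 0
  ((((((((a ⊃ a) ⊃ c) ⊃ c) ⊃ c) ⊃ b) ⊃ a) ⊃ ¬a) ⊃ a): 0 ≤ 0.34, so result = 1
  (((((((((a ⊃ a) ⊃ c) ⊃ c) ⊃ c) ⊃ b) ⊃ a) ⊃ ¬a) ⊃ a) ⊃ c): 1 > 0.75, so result = 0.75
  ((((((((((a ⊃ a) ⊃ c) ⊃ c) ⊃ c) ⊃ b) ⊃ a) ⊃ ¬a) ⊃ a) ⊃ c) ⊃ b): 0.75 ≤ 0.96, so result = 1
  Gödel value = 1
Łukasiewicz evaluation:
  (a ⊃ a): min(1, 1 − 0.34 + 0.34) = 1
  ((a ⊃ a) ⊃ c): min(1, 1 − 1 + 0.75) = 0.75
  (((a ⊃ a) ⊃ c) ⊃ c): min(1, 1 − 0.75 + 0.75) = 1
  ((((a ⊃ a) ⊃ c) ⊃ c) ⊃ c): min(1, 1 − 1 + 0.75) = 0.75
  (((((a ⊃ a) ⊃ c) ⊃ c) ⊃ c) ⊃ b): min(1, 1 − 0.75 + 0.96) = 1
  ((((((a ⊃ a) ⊃ c) ⊃ c) ⊃ c) ⊃ b) ⊃ a): min(1, 1 − 1 + 0.34) = 0.34
  ¬a: Łukasiewicz ¬ gives 1 − 0.34 = 0.66
  (((((((a ⊃ a) ⊃ c) ⊃ c) ⊃ c) ⊃ b) ⊃ a) ⊃ ¬a): min(1, 1 − 0.34 + 0.66) = 1
  ((((((((a ⊃ a) ⊃ c) ⊃ c) ⊃ c) ⊃ b) ⊃ a) ⊃ ¬a) ⊃ a): min(1, 1 − 1 + 0.34) = 0.34
  (((((((((a ⊃ a) ⊃ c) ⊃ c) ⊃ c) ⊃ b) ⊃ a) ⊃ ¬a) ⊃ a) ⊃ c): min(1, 1 − 0.34 + 0.75) = 1
  ((((((((((a ⊃ a) ⊃ c) ⊃ c) ⊃ c) ⊃ b) ⊃ a) ⊃ ¬a) ⊃ a) ⊃ c) ⊃ b): min(1, 1 − 1 + 0.96) = 0.96
  Łukasiewicz value = 0.96
Difference: 1 − 0.96 = 0.04

0.04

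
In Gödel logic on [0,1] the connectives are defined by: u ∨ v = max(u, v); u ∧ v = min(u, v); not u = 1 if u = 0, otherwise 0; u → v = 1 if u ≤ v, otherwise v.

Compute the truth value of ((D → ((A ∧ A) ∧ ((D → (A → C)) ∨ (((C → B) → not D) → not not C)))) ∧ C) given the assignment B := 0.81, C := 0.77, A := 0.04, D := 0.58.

(A ∧ A) = min(0.04, 0.04) = 0.04
(A → C): 0.04 ≤ 0.77, so result = 1
(D → (A → C)): 0.58 ≤ 1, so result = 1
(C → B): 0.77 ≤ 0.81, so result = 1
not D: Gödel ¬ of 0.58 = 0 (operand ≠ 0)
((C → B) → not D): 1 > 0, so result = 0
not C: Gödel ¬ of 0.77 = 0 (operand ≠ 0)
not not C: Gödel ¬ of 0 = 1 (operand is 0)
(((C → B) → not D) → not not C): 0 ≤ 1, so result = 1
((D → (A → C)) ∨ (((C → B) → not D) → not not C)) = max(1, 1) = 1
((A ∧ A) ∧ ((D → (A → C)) ∨ (((C → B) → not D) → not not C))) = min(0.04, 1) = 0.04
(D → ((A ∧ A) ∧ ((D → (A → C)) ∨ (((C → B) → not D) → not not C)))): 0.58 > 0.04, so result = 0.04
((D → ((A ∧ A) ∧ ((D → (A → C)) ∨ (((C → B) → not D) → not not C)))) ∧ C) = min(0.04, 0.77) = 0.04

0.04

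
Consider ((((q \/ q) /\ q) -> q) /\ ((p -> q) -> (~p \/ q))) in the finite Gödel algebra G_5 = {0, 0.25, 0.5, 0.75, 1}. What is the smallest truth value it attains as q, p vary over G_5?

0.25

The minimum is attained at q = 0.25, p = 0.25:
  (q \/ q) = max(0.25, 0.25) = 0.25
  ((q \/ q) /\ q) = min(0.25, 0.25) = 0.25
  (((q \/ q) /\ q) -> q): 0.25 ≤ 0.25, so result = 1
  (p -> q): 0.25 ≤ 0.25, so result = 1
  ~p: Gödel ¬ of 0.25 = 0 (operand ≠ 0)
  (~p \/ q) = max(0, 0.25) = 0.25
  ((p -> q) -> (~p \/ q)): 1 > 0.25, so result = 0.25
  ((((q \/ q) /\ q) -> q) /\ ((p -> q) -> (~p \/ q))) = min(1, 0.25) = 0.25
Checking all 25 assignments confirms none give a value below 0.25.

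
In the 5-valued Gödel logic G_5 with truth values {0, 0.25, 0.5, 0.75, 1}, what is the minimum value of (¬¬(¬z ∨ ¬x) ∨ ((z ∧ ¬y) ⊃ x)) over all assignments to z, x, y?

The minimum is attained at z = 0.5, x = 0.25, y = 0:
  ¬z: Gödel ¬ of 0.5 = 0 (operand ≠ 0)
  ¬x: Gödel ¬ of 0.25 = 0 (operand ≠ 0)
  (¬z ∨ ¬x) = max(0, 0) = 0
  ¬(¬z ∨ ¬x): Gödel ¬ of 0 = 1 (operand is 0)
  ¬¬(¬z ∨ ¬x): Gödel ¬ of 1 = 0 (operand ≠ 0)
  ¬y: Gödel ¬ of 0 = 1 (operand is 0)
  (z ∧ ¬y) = min(0.5, 1) = 0.5
  ((z ∧ ¬y) ⊃ x): 0.5 > 0.25, so result = 0.25
  (¬¬(¬z ∨ ¬x) ∨ ((z ∧ ¬y) ⊃ x)) = max(0, 0.25) = 0.25
Checking all 125 assignments confirms none give a value below 0.25.

0.25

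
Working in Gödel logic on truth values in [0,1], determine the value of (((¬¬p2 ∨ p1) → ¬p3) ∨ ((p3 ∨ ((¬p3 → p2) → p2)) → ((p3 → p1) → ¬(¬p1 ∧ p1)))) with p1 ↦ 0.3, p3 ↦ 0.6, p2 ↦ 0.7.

1.00

¬p2: Gödel ¬ of 0.7 = 0 (operand ≠ 0)
¬¬p2: Gödel ¬ of 0 = 1 (operand is 0)
(¬¬p2 ∨ p1) = max(1, 0.3) = 1
¬p3: Gödel ¬ of 0.6 = 0 (operand ≠ 0)
((¬¬p2 ∨ p1) → ¬p3): 1 > 0, so result = 0
¬p3: Gödel ¬ of 0.6 = 0 (operand ≠ 0)
(¬p3 → p2): 0 ≤ 0.7, so result = 1
((¬p3 → p2) → p2): 1 > 0.7, so result = 0.7
(p3 ∨ ((¬p3 → p2) → p2)) = max(0.6, 0.7) = 0.7
(p3 → p1): 0.6 > 0.3, so result = 0.3
¬p1: Gödel ¬ of 0.3 = 0 (operand ≠ 0)
(¬p1 ∧ p1) = min(0, 0.3) = 0
¬(¬p1 ∧ p1): Gödel ¬ of 0 = 1 (operand is 0)
((p3 → p1) → ¬(¬p1 ∧ p1)): 0.3 ≤ 1, so result = 1
((p3 ∨ ((¬p3 → p2) → p2)) → ((p3 → p1) → ¬(¬p1 ∧ p1))): 0.7 ≤ 1, so result = 1
(((¬¬p2 ∨ p1) → ¬p3) ∨ ((p3 ∨ ((¬p3 → p2) → p2)) → ((p3 → p1) → ¬(¬p1 ∧ p1)))) = max(0, 1) = 1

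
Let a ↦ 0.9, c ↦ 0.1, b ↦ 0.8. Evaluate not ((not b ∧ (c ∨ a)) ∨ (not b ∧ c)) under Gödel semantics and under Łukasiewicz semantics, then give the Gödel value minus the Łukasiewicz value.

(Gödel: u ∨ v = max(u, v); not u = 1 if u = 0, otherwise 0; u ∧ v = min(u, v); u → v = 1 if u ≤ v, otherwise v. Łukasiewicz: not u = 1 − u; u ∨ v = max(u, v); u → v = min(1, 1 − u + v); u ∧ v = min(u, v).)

0.20

Gödel evaluation:
  not b: Gödel ¬ of 0.8 = 0 (operand ≠ 0)
  (c ∨ a) = max(0.1, 0.9) = 0.9
  (not b ∧ (c ∨ a)) = min(0, 0.9) = 0
  not b: Gödel ¬ of 0.8 = 0 (operand ≠ 0)
  (not b ∧ c) = min(0, 0.1) = 0
  ((not b ∧ (c ∨ a)) ∨ (not b ∧ c)) = max(0, 0) = 0
  not ((not b ∧ (c ∨ a)) ∨ (not b ∧ c)): Gödel ¬ of 0 = 1 (operand is 0)
  Gödel value = 1
Łukasiewicz evaluation:
  not b: Łukasiewicz ¬ gives 1 − 0.8 = 0.2
  (c ∨ a) = max(0.1, 0.9) = 0.9
  (not b ∧ (c ∨ a)) = min(0.2, 0.9) = 0.2
  not b: Łukasiewicz ¬ gives 1 − 0.8 = 0.2
  (not b ∧ c) = min(0.2, 0.1) = 0.1
  ((not b ∧ (c ∨ a)) ∨ (not b ∧ c)) = max(0.2, 0.1) = 0.2
  not ((not b ∧ (c ∨ a)) ∨ (not b ∧ c)): Łukasiewicz ¬ gives 1 − 0.2 = 0.8
  Łukasiewicz value = 0.8
Difference: 1 − 0.8 = 0.20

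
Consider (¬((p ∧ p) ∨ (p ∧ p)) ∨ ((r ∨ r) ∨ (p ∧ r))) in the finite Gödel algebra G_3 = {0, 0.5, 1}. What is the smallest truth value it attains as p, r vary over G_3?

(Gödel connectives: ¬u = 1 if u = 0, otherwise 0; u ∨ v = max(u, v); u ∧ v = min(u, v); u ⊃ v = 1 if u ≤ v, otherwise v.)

The minimum is attained at p = 0.5, r = 0:
  (p ∧ p) = min(0.5, 0.5) = 0.5
  (p ∧ p) = min(0.5, 0.5) = 0.5
  ((p ∧ p) ∨ (p ∧ p)) = max(0.5, 0.5) = 0.5
  ¬((p ∧ p) ∨ (p ∧ p)): Gödel ¬ of 0.5 = 0 (operand ≠ 0)
  (r ∨ r) = max(0, 0) = 0
  (p ∧ r) = min(0.5, 0) = 0
  ((r ∨ r) ∨ (p ∧ r)) = max(0, 0) = 0
  (¬((p ∧ p) ∨ (p ∧ p)) ∨ ((r ∨ r) ∨ (p ∧ r))) = max(0, 0) = 0
Checking all 9 assignments confirms none give a value below 0.00.

0.00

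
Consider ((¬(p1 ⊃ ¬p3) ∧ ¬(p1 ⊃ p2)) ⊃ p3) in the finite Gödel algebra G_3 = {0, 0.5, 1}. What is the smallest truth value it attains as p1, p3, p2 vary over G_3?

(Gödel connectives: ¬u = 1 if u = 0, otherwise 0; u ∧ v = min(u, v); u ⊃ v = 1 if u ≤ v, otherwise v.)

0.50

The minimum is attained at p1 = 0.5, p3 = 0.5, p2 = 0:
  ¬p3: Gödel ¬ of 0.5 = 0 (operand ≠ 0)
  (p1 ⊃ ¬p3): 0.5 > 0, so result = 0
  ¬(p1 ⊃ ¬p3): Gödel ¬ of 0 = 1 (operand is 0)
  (p1 ⊃ p2): 0.5 > 0, so result = 0
  ¬(p1 ⊃ p2): Gödel ¬ of 0 = 1 (operand is 0)
  (¬(p1 ⊃ ¬p3) ∧ ¬(p1 ⊃ p2)) = min(1, 1) = 1
  ((¬(p1 ⊃ ¬p3) ∧ ¬(p1 ⊃ p2)) ⊃ p3): 1 > 0.5, so result = 0.5
Checking all 27 assignments confirms none give a value below 0.50.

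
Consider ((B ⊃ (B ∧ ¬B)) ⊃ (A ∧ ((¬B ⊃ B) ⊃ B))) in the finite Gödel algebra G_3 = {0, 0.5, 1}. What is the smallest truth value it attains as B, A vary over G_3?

The minimum is attained at B = 0, A = 0:
  ¬B: Gödel ¬ of 0 = 1 (operand is 0)
  (B ∧ ¬B) = min(0, 1) = 0
  (B ⊃ (B ∧ ¬B)): 0 ≤ 0, so result = 1
  ¬B: Gödel ¬ of 0 = 1 (operand is 0)
  (¬B ⊃ B): 1 > 0, so result = 0
  ((¬B ⊃ B) ⊃ B): 0 ≤ 0, so result = 1
  (A ∧ ((¬B ⊃ B) ⊃ B)) = min(0, 1) = 0
  ((B ⊃ (B ∧ ¬B)) ⊃ (A ∧ ((¬B ⊃ B) ⊃ B))): 1 > 0, so result = 0
Checking all 9 assignments confirms none give a value below 0.00.

0.00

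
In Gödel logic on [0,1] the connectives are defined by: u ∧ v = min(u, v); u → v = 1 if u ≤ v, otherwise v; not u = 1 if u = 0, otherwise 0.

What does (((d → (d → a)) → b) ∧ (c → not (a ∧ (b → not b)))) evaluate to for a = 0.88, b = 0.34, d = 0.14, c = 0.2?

0.34

(d → a): 0.14 ≤ 0.88, so result = 1
(d → (d → a)): 0.14 ≤ 1, so result = 1
((d → (d → a)) → b): 1 > 0.34, so result = 0.34
not b: Gödel ¬ of 0.34 = 0 (operand ≠ 0)
(b → not b): 0.34 > 0, so result = 0
(a ∧ (b → not b)) = min(0.88, 0) = 0
not (a ∧ (b → not b)): Gödel ¬ of 0 = 1 (operand is 0)
(c → not (a ∧ (b → not b))): 0.2 ≤ 1, so result = 1
(((d → (d → a)) → b) ∧ (c → not (a ∧ (b → not b)))) = min(0.34, 1) = 0.34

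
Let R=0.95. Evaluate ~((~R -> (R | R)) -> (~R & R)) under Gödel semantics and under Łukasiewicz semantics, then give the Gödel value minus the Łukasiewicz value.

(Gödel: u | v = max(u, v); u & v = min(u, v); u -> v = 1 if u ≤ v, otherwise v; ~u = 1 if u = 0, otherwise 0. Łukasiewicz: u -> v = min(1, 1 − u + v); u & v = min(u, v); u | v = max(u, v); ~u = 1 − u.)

Gödel evaluation:
  ~R: Gödel ¬ of 0.95 = 0 (operand ≠ 0)
  (R | R) = max(0.95, 0.95) = 0.95
  (~R -> (R | R)): 0 ≤ 0.95, so result = 1
  ~R: Gödel ¬ of 0.95 = 0 (operand ≠ 0)
  (~R & R) = min(0, 0.95) = 0
  ((~R -> (R | R)) -> (~R & R)): 1 > 0, so result = 0
  ~((~R -> (R | R)) -> (~R & R)): Gödel ¬ of 0 = 1 (operand is 0)
  Gödel value = 1
Łukasiewicz evaluation:
  ~R: Łukasiewicz ¬ gives 1 − 0.95 = 0.05
  (R | R) = max(0.95, 0.95) = 0.95
  (~R -> (R | R)): min(1, 1 − 0.05 + 0.95) = 1
  ~R: Łukasiewicz ¬ gives 1 − 0.95 = 0.05
  (~R & R) = min(0.05, 0.95) = 0.05
  ((~R -> (R | R)) -> (~R & R)): min(1, 1 − 1 + 0.05) = 0.05
  ~((~R -> (R | R)) -> (~R & R)): Łukasiewicz ¬ gives 1 − 0.05 = 0.95
  Łukasiewicz value = 0.95
Difference: 1 − 0.95 = 0.05

0.05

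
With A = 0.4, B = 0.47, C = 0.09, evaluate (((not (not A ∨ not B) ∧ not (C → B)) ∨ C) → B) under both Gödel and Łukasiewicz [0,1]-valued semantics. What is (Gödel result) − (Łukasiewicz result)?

0.00

Gödel evaluation:
  not A: Gödel ¬ of 0.4 = 0 (operand ≠ 0)
  not B: Gödel ¬ of 0.47 = 0 (operand ≠ 0)
  (not A ∨ not B) = max(0, 0) = 0
  not (not A ∨ not B): Gödel ¬ of 0 = 1 (operand is 0)
  (C → B): 0.09 ≤ 0.47, so result = 1
  not (C → B): Gödel ¬ of 1 = 0 (operand ≠ 0)
  (not (not A ∨ not B) ∧ not (C → B)) = min(1, 0) = 0
  ((not (not A ∨ not B) ∧ not (C → B)) ∨ C) = max(0, 0.09) = 0.09
  (((not (not A ∨ not B) ∧ not (C → B)) ∨ C) → B): 0.09 ≤ 0.47, so result = 1
  Gödel value = 1
Łukasiewicz evaluation:
  not A: Łukasiewicz ¬ gives 1 − 0.4 = 0.6
  not B: Łukasiewicz ¬ gives 1 − 0.47 = 0.53
  (not A ∨ not B) = max(0.6, 0.53) = 0.6
  not (not A ∨ not B): Łukasiewicz ¬ gives 1 − 0.6 = 0.4
  (C → B): min(1, 1 − 0.09 + 0.47) = 1
  not (C → B): Łukasiewicz ¬ gives 1 − 1 = 0
  (not (not A ∨ not B) ∧ not (C → B)) = min(0.4, 0) = 0
  ((not (not A ∨ not B) ∧ not (C → B)) ∨ C) = max(0, 0.09) = 0.09
  (((not (not A ∨ not B) ∧ not (C → B)) ∨ C) → B): min(1, 1 − 0.09 + 0.47) = 1
  Łukasiewicz value = 1
Difference: 1 − 1 = 0.00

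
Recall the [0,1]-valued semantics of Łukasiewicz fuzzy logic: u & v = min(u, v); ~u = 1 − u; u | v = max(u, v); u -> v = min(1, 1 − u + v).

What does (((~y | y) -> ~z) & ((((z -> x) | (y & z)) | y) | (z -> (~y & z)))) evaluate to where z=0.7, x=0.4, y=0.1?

~y: Łukasiewicz ¬ gives 1 − 0.1 = 0.9
(~y | y) = max(0.9, 0.1) = 0.9
~z: Łukasiewicz ¬ gives 1 − 0.7 = 0.3
((~y | y) -> ~z): min(1, 1 − 0.9 + 0.3) = 0.4
(z -> x): min(1, 1 − 0.7 + 0.4) = 0.7
(y & z) = min(0.1, 0.7) = 0.1
((z -> x) | (y & z)) = max(0.7, 0.1) = 0.7
(((z -> x) | (y & z)) | y) = max(0.7, 0.1) = 0.7
~y: Łukasiewicz ¬ gives 1 − 0.1 = 0.9
(~y & z) = min(0.9, 0.7) = 0.7
(z -> (~y & z)): min(1, 1 − 0.7 + 0.7) = 1
((((z -> x) | (y & z)) | y) | (z -> (~y & z))) = max(0.7, 1) = 1
(((~y | y) -> ~z) & ((((z -> x) | (y & z)) | y) | (z -> (~y & z)))) = min(0.4, 1) = 0.4

0.40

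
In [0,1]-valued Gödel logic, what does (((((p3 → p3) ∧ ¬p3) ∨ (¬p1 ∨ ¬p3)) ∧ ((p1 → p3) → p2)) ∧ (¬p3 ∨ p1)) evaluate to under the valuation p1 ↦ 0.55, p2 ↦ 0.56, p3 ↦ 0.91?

(p3 → p3): 0.91 ≤ 0.91, so result = 1
¬p3: Gödel ¬ of 0.91 = 0 (operand ≠ 0)
((p3 → p3) ∧ ¬p3) = min(1, 0) = 0
¬p1: Gödel ¬ of 0.55 = 0 (operand ≠ 0)
¬p3: Gödel ¬ of 0.91 = 0 (operand ≠ 0)
(¬p1 ∨ ¬p3) = max(0, 0) = 0
(((p3 → p3) ∧ ¬p3) ∨ (¬p1 ∨ ¬p3)) = max(0, 0) = 0
(p1 → p3): 0.55 ≤ 0.91, so result = 1
((p1 → p3) → p2): 1 > 0.56, so result = 0.56
((((p3 → p3) ∧ ¬p3) ∨ (¬p1 ∨ ¬p3)) ∧ ((p1 → p3) → p2)) = min(0, 0.56) = 0
¬p3: Gödel ¬ of 0.91 = 0 (operand ≠ 0)
(¬p3 ∨ p1) = max(0, 0.55) = 0.55
(((((p3 → p3) ∧ ¬p3) ∨ (¬p1 ∨ ¬p3)) ∧ ((p1 → p3) → p2)) ∧ (¬p3 ∨ p1)) = min(0, 0.55) = 0

0.00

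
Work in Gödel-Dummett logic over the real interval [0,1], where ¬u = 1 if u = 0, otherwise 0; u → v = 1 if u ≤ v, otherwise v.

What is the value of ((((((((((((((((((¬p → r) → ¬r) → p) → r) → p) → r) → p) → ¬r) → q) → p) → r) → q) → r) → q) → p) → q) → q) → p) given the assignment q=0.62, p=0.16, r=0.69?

¬p: Gödel ¬ of 0.16 = 0 (operand ≠ 0)
(¬p → r): 0 ≤ 0.69, so result = 1
¬r: Gödel ¬ of 0.69 = 0 (operand ≠ 0)
((¬p → r) → ¬r): 1 > 0, so result = 0
(((¬p → r) → ¬r) → p): 0 ≤ 0.16, so result = 1
((((¬p → r) → ¬r) → p) → r): 1 > 0.69, so result = 0.69
(((((¬p → r) → ¬r) → p) → r) → p): 0.69 > 0.16, so result = 0.16
((((((¬p → r) → ¬r) → p) → r) → p) → r): 0.16 ≤ 0.69, so result = 1
(((((((¬p → r) → ¬r) → p) → r) → p) → r) → p): 1 > 0.16, so result = 0.16
¬r: Gödel ¬ of 0.69 = 0 (operand ≠ 0)
((((((((¬p → r) → ¬r) → p) → r) → p) → r) → p) → ¬r): 0.16 > 0, so result = 0
(((((((((¬p → r) → ¬r) → p) → r) → p) → r) → p) → ¬r) → q): 0 ≤ 0.62, so result = 1
((((((((((¬p → r) → ¬r) → p) → r) → p) → r) → p) → ¬r) → q) → p): 1 > 0.16, so result = 0.16
(((((((((((¬p → r) → ¬r) → p) → r) → p) → r) → p) → ¬r) → q) → p) → r): 0.16 ≤ 0.69, so result = 1
((((((((((((¬p → r) → ¬r) → p) → r) → p) → r) → p) → ¬r) → q) → p) → r) → q): 1 > 0.62, so result = 0.62
(((((((((((((¬p → r) → ¬r) → p) → r) → p) → r) → p) → ¬r) → q) → p) → r) → q) → r): 0.62 ≤ 0.69, so result = 1
((((((((((((((¬p → r) → ¬r) → p) → r) → p) → r) → p) → ¬r) → q) → p) → r) → q) → r) → q): 1 > 0.62, so result = 0.62
(((((((((((((((¬p → r) → ¬r) → p) → r) → p) → r) → p) → ¬r) → q) → p) → r) → q) → r) → q) → p): 0.62 > 0.16, so result = 0.16
((((((((((((((((¬p → r) → ¬r) → p) → r) → p) → r) → p) → ¬r) → q) → p) → r) → q) → r) → q) → p) → q): 0.16 ≤ 0.62, so result = 1
(((((((((((((((((¬p → r) → ¬r) → p) → r) → p) → r) → p) → ¬r) → q) → p) → r) → q) → r) → q) → p) → q) → q): 1 > 0.62, so result = 0.62
((((((((((((((((((¬p → r) → ¬r) → p) → r) → p) → r) → p) → ¬r) → q) → p) → r) → q) → r) → q) → p) → q) → q) → p): 0.62 > 0.16, so result = 0.16

0.16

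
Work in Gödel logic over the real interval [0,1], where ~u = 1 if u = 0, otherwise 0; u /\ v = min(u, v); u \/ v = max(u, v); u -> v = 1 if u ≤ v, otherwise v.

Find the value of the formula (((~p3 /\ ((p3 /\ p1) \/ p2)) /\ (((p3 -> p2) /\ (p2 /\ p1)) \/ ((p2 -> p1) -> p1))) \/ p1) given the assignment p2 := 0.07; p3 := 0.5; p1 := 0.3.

0.30

~p3: Gödel ¬ of 0.5 = 0 (operand ≠ 0)
(p3 /\ p1) = min(0.5, 0.3) = 0.3
((p3 /\ p1) \/ p2) = max(0.3, 0.07) = 0.3
(~p3 /\ ((p3 /\ p1) \/ p2)) = min(0, 0.3) = 0
(p3 -> p2): 0.5 > 0.07, so result = 0.07
(p2 /\ p1) = min(0.07, 0.3) = 0.07
((p3 -> p2) /\ (p2 /\ p1)) = min(0.07, 0.07) = 0.07
(p2 -> p1): 0.07 ≤ 0.3, so result = 1
((p2 -> p1) -> p1): 1 > 0.3, so result = 0.3
(((p3 -> p2) /\ (p2 /\ p1)) \/ ((p2 -> p1) -> p1)) = max(0.07, 0.3) = 0.3
((~p3 /\ ((p3 /\ p1) \/ p2)) /\ (((p3 -> p2) /\ (p2 /\ p1)) \/ ((p2 -> p1) -> p1))) = min(0, 0.3) = 0
(((~p3 /\ ((p3 /\ p1) \/ p2)) /\ (((p3 -> p2) /\ (p2 /\ p1)) \/ ((p2 -> p1) -> p1))) \/ p1) = max(0, 0.3) = 0.3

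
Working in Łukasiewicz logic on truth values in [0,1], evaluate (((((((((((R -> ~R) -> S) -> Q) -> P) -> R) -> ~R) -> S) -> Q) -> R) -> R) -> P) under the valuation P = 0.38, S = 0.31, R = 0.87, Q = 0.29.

~R: Łukasiewicz ¬ gives 1 − 0.87 = 0.13
(R -> ~R): min(1, 1 − 0.87 + 0.13) = 0.26
((R -> ~R) -> S): min(1, 1 − 0.26 + 0.31) = 1
(((R -> ~R) -> S) -> Q): min(1, 1 − 1 + 0.29) = 0.29
((((R -> ~R) -> S) -> Q) -> P): min(1, 1 − 0.29 + 0.38) = 1
(((((R -> ~R) -> S) -> Q) -> P) -> R): min(1, 1 − 1 + 0.87) = 0.87
~R: Łukasiewicz ¬ gives 1 − 0.87 = 0.13
((((((R -> ~R) -> S) -> Q) -> P) -> R) -> ~R): min(1, 1 − 0.87 + 0.13) = 0.26
(((((((R -> ~R) -> S) -> Q) -> P) -> R) -> ~R) -> S): min(1, 1 − 0.26 + 0.31) = 1
((((((((R -> ~R) -> S) -> Q) -> P) -> R) -> ~R) -> S) -> Q): min(1, 1 − 1 + 0.29) = 0.29
(((((((((R -> ~R) -> S) -> Q) -> P) -> R) -> ~R) -> S) -> Q) -> R): min(1, 1 − 0.29 + 0.87) = 1
((((((((((R -> ~R) -> S) -> Q) -> P) -> R) -> ~R) -> S) -> Q) -> R) -> R): min(1, 1 − 1 + 0.87) = 0.87
(((((((((((R -> ~R) -> S) -> Q) -> P) -> R) -> ~R) -> S) -> Q) -> R) -> R) -> P): min(1, 1 − 0.87 + 0.38) = 0.51

0.51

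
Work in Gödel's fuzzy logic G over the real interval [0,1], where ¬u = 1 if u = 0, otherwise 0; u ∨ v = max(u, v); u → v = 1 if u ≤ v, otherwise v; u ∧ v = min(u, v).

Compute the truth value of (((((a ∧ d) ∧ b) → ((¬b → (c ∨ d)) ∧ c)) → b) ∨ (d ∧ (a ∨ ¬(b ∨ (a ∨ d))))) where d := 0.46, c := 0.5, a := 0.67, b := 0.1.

(a ∧ d) = min(0.67, 0.46) = 0.46
((a ∧ d) ∧ b) = min(0.46, 0.1) = 0.1
¬b: Gödel ¬ of 0.1 = 0 (operand ≠ 0)
(c ∨ d) = max(0.5, 0.46) = 0.5
(¬b → (c ∨ d)): 0 ≤ 0.5, so result = 1
((¬b → (c ∨ d)) ∧ c) = min(1, 0.5) = 0.5
(((a ∧ d) ∧ b) → ((¬b → (c ∨ d)) ∧ c)): 0.1 ≤ 0.5, so result = 1
((((a ∧ d) ∧ b) → ((¬b → (c ∨ d)) ∧ c)) → b): 1 > 0.1, so result = 0.1
(a ∨ d) = max(0.67, 0.46) = 0.67
(b ∨ (a ∨ d)) = max(0.1, 0.67) = 0.67
¬(b ∨ (a ∨ d)): Gödel ¬ of 0.67 = 0 (operand ≠ 0)
(a ∨ ¬(b ∨ (a ∨ d))) = max(0.67, 0) = 0.67
(d ∧ (a ∨ ¬(b ∨ (a ∨ d)))) = min(0.46, 0.67) = 0.46
(((((a ∧ d) ∧ b) → ((¬b → (c ∨ d)) ∧ c)) → b) ∨ (d ∧ (a ∨ ¬(b ∨ (a ∨ d))))) = max(0.1, 0.46) = 0.46

0.46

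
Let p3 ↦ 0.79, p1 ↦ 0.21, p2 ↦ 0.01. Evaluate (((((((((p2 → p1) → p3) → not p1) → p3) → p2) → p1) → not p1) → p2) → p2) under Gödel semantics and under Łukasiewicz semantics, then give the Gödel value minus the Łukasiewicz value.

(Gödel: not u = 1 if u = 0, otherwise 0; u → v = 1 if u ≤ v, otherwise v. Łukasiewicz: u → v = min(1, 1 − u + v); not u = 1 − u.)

Gödel evaluation:
  (p2 → p1): 0.01 ≤ 0.21, so result = 1
  ((p2 → p1) → p3): 1 > 0.79, so result = 0.79
  not p1: Gödel ¬ of 0.21 = 0 (operand ≠ 0)
  (((p2 → p1) → p3) → not p1): 0.79 > 0, so result = 0
  ((((p2 → p1) → p3) → not p1) → p3): 0 ≤ 0.79, so result = 1
  (((((p2 → p1) → p3) → not p1) → p3) → p2): 1 > 0.01, so result = 0.01
  ((((((p2 → p1) → p3) → not p1) → p3) → p2) → p1): 0.01 ≤ 0.21, so result = 1
  not p1: Gödel ¬ of 0.21 = 0 (operand ≠ 0)
  (((((((p2 → p1) → p3) → not p1) → p3) → p2) → p1) → not p1): 1 > 0, so result = 0
  ((((((((p2 → p1) → p3) → not p1) → p3) → p2) → p1) → not p1) → p2): 0 ≤ 0.01, so result = 1
  (((((((((p2 → p1) → p3) → not p1) → p3) → p2) → p1) → not p1) → p2) → p2): 1 > 0.01, so result = 0.01
  Gödel value = 0.01
Łukasiewicz evaluation:
  (p2 → p1): min(1, 1 − 0.01 + 0.21) = 1
  ((p2 → p1) → p3): min(1, 1 − 1 + 0.79) = 0.79
  not p1: Łukasiewicz ¬ gives 1 − 0.21 = 0.79
  (((p2 → p1) → p3) → not p1): min(1, 1 − 0.79 + 0.79) = 1
  ((((p2 → p1) → p3) → not p1) → p3): min(1, 1 − 1 + 0.79) = 0.79
  (((((p2 → p1) → p3) → not p1) → p3) → p2): min(1, 1 − 0.79 + 0.01) = 0.22
  ((((((p2 → p1) → p3) → not p1) → p3) → p2) → p1): min(1, 1 − 0.22 + 0.21) = 0.99
  not p1: Łukasiewicz ¬ gives 1 − 0.21 = 0.79
  (((((((p2 → p1) → p3) → not p1) → p3) → p2) → p1) → not p1): min(1, 1 − 0.99 + 0.79) = 0.8
  ((((((((p2 → p1) → p3) → not p1) → p3) → p2) → p1) → not p1) → p2): min(1, 1 − 0.8 + 0.01) = 0.21
  (((((((((p2 → p1) → p3) → not p1) → p3) → p2) → p1) → not p1) → p2) → p2): min(1, 1 − 0.21 + 0.01) = 0.8
  Łukasiewicz value = 0.8
Difference: 0.01 − 0.8 = -0.79

-0.79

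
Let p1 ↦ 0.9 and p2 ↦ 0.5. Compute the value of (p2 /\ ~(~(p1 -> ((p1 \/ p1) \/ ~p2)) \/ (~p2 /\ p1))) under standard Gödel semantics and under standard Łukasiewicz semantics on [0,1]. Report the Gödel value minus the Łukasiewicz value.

0.00

Gödel evaluation:
  (p1 \/ p1) = max(0.9, 0.9) = 0.9
  ~p2: Gödel ¬ of 0.5 = 0 (operand ≠ 0)
  ((p1 \/ p1) \/ ~p2) = max(0.9, 0) = 0.9
  (p1 -> ((p1 \/ p1) \/ ~p2)): 0.9 ≤ 0.9, so result = 1
  ~(p1 -> ((p1 \/ p1) \/ ~p2)): Gödel ¬ of 1 = 0 (operand ≠ 0)
  ~p2: Gödel ¬ of 0.5 = 0 (operand ≠ 0)
  (~p2 /\ p1) = min(0, 0.9) = 0
  (~(p1 -> ((p1 \/ p1) \/ ~p2)) \/ (~p2 /\ p1)) = max(0, 0) = 0
  ~(~(p1 -> ((p1 \/ p1) \/ ~p2)) \/ (~p2 /\ p1)): Gödel ¬ of 0 = 1 (operand is 0)
  (p2 /\ ~(~(p1 -> ((p1 \/ p1) \/ ~p2)) \/ (~p2 /\ p1))) = min(0.5, 1) = 0.5
  Gödel value = 0.5
Łukasiewicz evaluation:
  (p1 \/ p1) = max(0.9, 0.9) = 0.9
  ~p2: Łukasiewicz ¬ gives 1 − 0.5 = 0.5
  ((p1 \/ p1) \/ ~p2) = max(0.9, 0.5) = 0.9
  (p1 -> ((p1 \/ p1) \/ ~p2)): min(1, 1 − 0.9 + 0.9) = 1
  ~(p1 -> ((p1 \/ p1) \/ ~p2)): Łukasiewicz ¬ gives 1 − 1 = 0
  ~p2: Łukasiewicz ¬ gives 1 − 0.5 = 0.5
  (~p2 /\ p1) = min(0.5, 0.9) = 0.5
  (~(p1 -> ((p1 \/ p1) \/ ~p2)) \/ (~p2 /\ p1)) = max(0, 0.5) = 0.5
  ~(~(p1 -> ((p1 \/ p1) \/ ~p2)) \/ (~p2 /\ p1)): Łukasiewicz ¬ gives 1 − 0.5 = 0.5
  (p2 /\ ~(~(p1 -> ((p1 \/ p1) \/ ~p2)) \/ (~p2 /\ p1))) = min(0.5, 0.5) = 0.5
  Łukasiewicz value = 0.5
Difference: 0.5 − 0.5 = 0.00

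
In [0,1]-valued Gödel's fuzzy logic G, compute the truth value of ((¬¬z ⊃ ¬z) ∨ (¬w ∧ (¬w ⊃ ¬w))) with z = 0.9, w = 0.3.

0.00

¬z: Gödel ¬ of 0.9 = 0 (operand ≠ 0)
¬¬z: Gödel ¬ of 0 = 1 (operand is 0)
¬z: Gödel ¬ of 0.9 = 0 (operand ≠ 0)
(¬¬z ⊃ ¬z): 1 > 0, so result = 0
¬w: Gödel ¬ of 0.3 = 0 (operand ≠ 0)
¬w: Gödel ¬ of 0.3 = 0 (operand ≠ 0)
¬w: Gödel ¬ of 0.3 = 0 (operand ≠ 0)
(¬w ⊃ ¬w): 0 ≤ 0, so result = 1
(¬w ∧ (¬w ⊃ ¬w)) = min(0, 1) = 0
((¬¬z ⊃ ¬z) ∨ (¬w ∧ (¬w ⊃ ¬w))) = max(0, 0) = 0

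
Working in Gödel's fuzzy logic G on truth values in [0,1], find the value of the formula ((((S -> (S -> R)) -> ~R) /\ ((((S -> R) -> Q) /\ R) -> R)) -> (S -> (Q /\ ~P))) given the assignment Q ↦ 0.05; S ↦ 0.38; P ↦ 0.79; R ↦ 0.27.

1.00

(S -> R): 0.38 > 0.27, so result = 0.27
(S -> (S -> R)): 0.38 > 0.27, so result = 0.27
~R: Gödel ¬ of 0.27 = 0 (operand ≠ 0)
((S -> (S -> R)) -> ~R): 0.27 > 0, so result = 0
(S -> R): 0.38 > 0.27, so result = 0.27
((S -> R) -> Q): 0.27 > 0.05, so result = 0.05
(((S -> R) -> Q) /\ R) = min(0.05, 0.27) = 0.05
((((S -> R) -> Q) /\ R) -> R): 0.05 ≤ 0.27, so result = 1
(((S -> (S -> R)) -> ~R) /\ ((((S -> R) -> Q) /\ R) -> R)) = min(0, 1) = 0
~P: Gödel ¬ of 0.79 = 0 (operand ≠ 0)
(Q /\ ~P) = min(0.05, 0) = 0
(S -> (Q /\ ~P)): 0.38 > 0, so result = 0
((((S -> (S -> R)) -> ~R) /\ ((((S -> R) -> Q) /\ R) -> R)) -> (S -> (Q /\ ~P))): 0 ≤ 0, so result = 1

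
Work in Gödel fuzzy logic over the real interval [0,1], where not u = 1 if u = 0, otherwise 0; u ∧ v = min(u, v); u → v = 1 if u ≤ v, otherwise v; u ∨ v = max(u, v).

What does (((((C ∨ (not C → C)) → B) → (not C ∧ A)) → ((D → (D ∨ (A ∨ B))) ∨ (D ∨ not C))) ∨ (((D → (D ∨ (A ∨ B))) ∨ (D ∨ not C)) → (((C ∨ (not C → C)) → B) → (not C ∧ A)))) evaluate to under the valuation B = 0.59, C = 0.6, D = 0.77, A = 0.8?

1.00

not C: Gödel ¬ of 0.6 = 0 (operand ≠ 0)
(not C → C): 0 ≤ 0.6, so result = 1
(C ∨ (not C → C)) = max(0.6, 1) = 1
((C ∨ (not C → C)) → B): 1 > 0.59, so result = 0.59
not C: Gödel ¬ of 0.6 = 0 (operand ≠ 0)
(not C ∧ A) = min(0, 0.8) = 0
(((C ∨ (not C → C)) → B) → (not C ∧ A)): 0.59 > 0, so result = 0
(A ∨ B) = max(0.8, 0.59) = 0.8
(D ∨ (A ∨ B)) = max(0.77, 0.8) = 0.8
(D → (D ∨ (A ∨ B))): 0.77 ≤ 0.8, so result = 1
not C: Gödel ¬ of 0.6 = 0 (operand ≠ 0)
(D ∨ not C) = max(0.77, 0) = 0.77
((D → (D ∨ (A ∨ B))) ∨ (D ∨ not C)) = max(1, 0.77) = 1
((((C ∨ (not C → C)) → B) → (not C ∧ A)) → ((D → (D ∨ (A ∨ B))) ∨ (D ∨ not C))): 0 ≤ 1, so result = 1
(A ∨ B) = max(0.8, 0.59) = 0.8
(D ∨ (A ∨ B)) = max(0.77, 0.8) = 0.8
(D → (D ∨ (A ∨ B))): 0.77 ≤ 0.8, so result = 1
not C: Gödel ¬ of 0.6 = 0 (operand ≠ 0)
(D ∨ not C) = max(0.77, 0) = 0.77
((D → (D ∨ (A ∨ B))) ∨ (D ∨ not C)) = max(1, 0.77) = 1
not C: Gödel ¬ of 0.6 = 0 (operand ≠ 0)
(not C → C): 0 ≤ 0.6, so result = 1
(C ∨ (not C → C)) = max(0.6, 1) = 1
((C ∨ (not C → C)) → B): 1 > 0.59, so result = 0.59
not C: Gödel ¬ of 0.6 = 0 (operand ≠ 0)
(not C ∧ A) = min(0, 0.8) = 0
(((C ∨ (not C → C)) → B) → (not C ∧ A)): 0.59 > 0, so result = 0
(((D → (D ∨ (A ∨ B))) ∨ (D ∨ not C)) → (((C ∨ (not C → C)) → B) → (not C ∧ A))): 1 > 0, so result = 0
(((((C ∨ (not C → C)) → B) → (not C ∧ A)) → ((D → (D ∨ (A ∨ B))) ∨ (D ∨ not C))) ∨ (((D → (D ∨ (A ∨ B))) ∨ (D ∨ not C)) → (((C ∨ (not C → C)) → B) → (not C ∧ A)))) = max(1, 0) = 1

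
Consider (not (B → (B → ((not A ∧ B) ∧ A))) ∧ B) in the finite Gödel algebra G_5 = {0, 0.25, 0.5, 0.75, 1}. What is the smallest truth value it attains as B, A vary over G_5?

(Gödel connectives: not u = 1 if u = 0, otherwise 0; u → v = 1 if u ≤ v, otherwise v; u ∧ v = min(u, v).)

0.00

The minimum is attained at B = 0, A = 0:
  not A: Gödel ¬ of 0 = 1 (operand is 0)
  (not A ∧ B) = min(1, 0) = 0
  ((not A ∧ B) ∧ A) = min(0, 0) = 0
  (B → ((not A ∧ B) ∧ A)): 0 ≤ 0, so result = 1
  (B → (B → ((not A ∧ B) ∧ A))): 0 ≤ 1, so result = 1
  not (B → (B → ((not A ∧ B) ∧ A))): Gödel ¬ of 1 = 0 (operand ≠ 0)
  (not (B → (B → ((not A ∧ B) ∧ A))) ∧ B) = min(0, 0) = 0
Checking all 25 assignments confirms none give a value below 0.00.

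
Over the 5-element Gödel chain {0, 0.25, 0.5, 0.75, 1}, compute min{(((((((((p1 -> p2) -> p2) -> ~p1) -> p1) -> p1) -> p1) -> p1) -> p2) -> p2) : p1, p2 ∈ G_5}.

The minimum is attained at p1 = 0.25, p2 = 0.25:
  (p1 -> p2): 0.25 ≤ 0.25, so result = 1
  ((p1 -> p2) -> p2): 1 > 0.25, so result = 0.25
  ~p1: Gödel ¬ of 0.25 = 0 (operand ≠ 0)
  (((p1 -> p2) -> p2) -> ~p1): 0.25 > 0, so result = 0
  ((((p1 -> p2) -> p2) -> ~p1) -> p1): 0 ≤ 0.25, so result = 1
  (((((p1 -> p2) -> p2) -> ~p1) -> p1) -> p1): 1 > 0.25, so result = 0.25
  ((((((p1 -> p2) -> p2) -> ~p1) -> p1) -> p1) -> p1): 0.25 ≤ 0.25, so result = 1
  (((((((p1 -> p2) -> p2) -> ~p1) -> p1) -> p1) -> p1) -> p1): 1 > 0.25, so result = 0.25
  ((((((((p1 -> p2) -> p2) -> ~p1) -> p1) -> p1) -> p1) -> p1) -> p2): 0.25 ≤ 0.25, so result = 1
  (((((((((p1 -> p2) -> p2) -> ~p1) -> p1) -> p1) -> p1) -> p1) -> p2) -> p2): 1 > 0.25, so result = 0.25
Checking all 25 assignments confirms none give a value below 0.25.

0.25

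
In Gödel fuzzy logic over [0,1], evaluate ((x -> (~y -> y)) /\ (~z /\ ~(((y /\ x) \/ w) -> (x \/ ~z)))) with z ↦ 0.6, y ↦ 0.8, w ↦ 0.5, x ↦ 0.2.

0.00

~y: Gödel ¬ of 0.8 = 0 (operand ≠ 0)
(~y -> y): 0 ≤ 0.8, so result = 1
(x -> (~y -> y)): 0.2 ≤ 1, so result = 1
~z: Gödel ¬ of 0.6 = 0 (operand ≠ 0)
(y /\ x) = min(0.8, 0.2) = 0.2
((y /\ x) \/ w) = max(0.2, 0.5) = 0.5
~z: Gödel ¬ of 0.6 = 0 (operand ≠ 0)
(x \/ ~z) = max(0.2, 0) = 0.2
(((y /\ x) \/ w) -> (x \/ ~z)): 0.5 > 0.2, so result = 0.2
~(((y /\ x) \/ w) -> (x \/ ~z)): Gödel ¬ of 0.2 = 0 (operand ≠ 0)
(~z /\ ~(((y /\ x) \/ w) -> (x \/ ~z))) = min(0, 0) = 0
((x -> (~y -> y)) /\ (~z /\ ~(((y /\ x) \/ w) -> (x \/ ~z)))) = min(1, 0) = 0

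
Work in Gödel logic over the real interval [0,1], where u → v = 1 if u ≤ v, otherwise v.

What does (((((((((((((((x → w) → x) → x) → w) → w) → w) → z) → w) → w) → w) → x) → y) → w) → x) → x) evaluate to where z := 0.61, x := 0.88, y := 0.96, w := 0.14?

(x → w): 0.88 > 0.14, so result = 0.14
((x → w) → x): 0.14 ≤ 0.88, so result = 1
(((x → w) → x) → x): 1 > 0.88, so result = 0.88
((((x → w) → x) → x) → w): 0.88 > 0.14, so result = 0.14
(((((x → w) → x) → x) → w) → w): 0.14 ≤ 0.14, so result = 1
((((((x → w) → x) → x) → w) → w) → w): 1 > 0.14, so result = 0.14
(((((((x → w) → x) → x) → w) → w) → w) → z): 0.14 ≤ 0.61, so result = 1
((((((((x → w) → x) → x) → w) → w) → w) → z) → w): 1 > 0.14, so result = 0.14
(((((((((x → w) → x) → x) → w) → w) → w) → z) → w) → w): 0.14 ≤ 0.14, so result = 1
((((((((((x → w) → x) → x) → w) → w) → w) → z) → w) → w) → w): 1 > 0.14, so result = 0.14
(((((((((((x → w) → x) → x) → w) → w) → w) → z) → w) → w) → w) → x): 0.14 ≤ 0.88, so result = 1
((((((((((((x → w) → x) → x) → w) → w) → w) → z) → w) → w) → w) → x) → y): 1 > 0.96, so result = 0.96
(((((((((((((x → w) → x) → x) → w) → w) → w) → z) → w) → w) → w) → x) → y) → w): 0.96 > 0.14, so result = 0.14
((((((((((((((x → w) → x) → x) → w) → w) → w) → z) → w) → w) → w) → x) → y) → w) → x): 0.14 ≤ 0.88, so result = 1
(((((((((((((((x → w) → x) → x) → w) → w) → w) → z) → w) → w) → w) → x) → y) → w) → x) → x): 1 > 0.88, so result = 0.88

0.88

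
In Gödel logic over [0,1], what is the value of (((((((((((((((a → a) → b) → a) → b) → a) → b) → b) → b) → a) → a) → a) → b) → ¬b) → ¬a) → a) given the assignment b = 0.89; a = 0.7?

0.70

(a → a): 0.7 ≤ 0.7, so result = 1
((a → a) → b): 1 > 0.89, so result = 0.89
(((a → a) → b) → a): 0.89 > 0.7, so result = 0.7
((((a → a) → b) → a) → b): 0.7 ≤ 0.89, so result = 1
(((((a → a) → b) → a) → b) → a): 1 > 0.7, so result = 0.7
((((((a → a) → b) → a) → b) → a) → b): 0.7 ≤ 0.89, so result = 1
(((((((a → a) → b) → a) → b) → a) → b) → b): 1 > 0.89, so result = 0.89
((((((((a → a) → b) → a) → b) → a) → b) → b) → b): 0.89 ≤ 0.89, so result = 1
(((((((((a → a) → b) → a) → b) → a) → b) → b) → b) → a): 1 > 0.7, so result = 0.7
((((((((((a → a) → b) → a) → b) → a) → b) → b) → b) → a) → a): 0.7 ≤ 0.7, so result = 1
(((((((((((a → a) → b) → a) → b) → a) → b) → b) → b) → a) → a) → a): 1 > 0.7, so result = 0.7
((((((((((((a → a) → b) → a) → b) → a) → b) → b) → b) → a) → a) → a) → b): 0.7 ≤ 0.89, so result = 1
¬b: Gödel ¬ of 0.89 = 0 (operand ≠ 0)
(((((((((((((a → a) → b) → a) → b) → a) → b) → b) → b) → a) → a) → a) → b) → ¬b): 1 > 0, so result = 0
¬a: Gödel ¬ of 0.7 = 0 (operand ≠ 0)
((((((((((((((a → a) → b) → a) → b) → a) → b) → b) → b) → a) → a) → a) → b) → ¬b) → ¬a): 0 ≤ 0, so result = 1
(((((((((((((((a → a) → b) → a) → b) → a) → b) → b) → b) → a) → a) → a) → b) → ¬b) → ¬a) → a): 1 > 0.7, so result = 0.7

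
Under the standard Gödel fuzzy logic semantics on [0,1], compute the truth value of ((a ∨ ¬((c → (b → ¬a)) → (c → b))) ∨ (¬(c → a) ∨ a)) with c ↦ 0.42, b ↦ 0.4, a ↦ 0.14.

0.14

¬a: Gödel ¬ of 0.14 = 0 (operand ≠ 0)
(b → ¬a): 0.4 > 0, so result = 0
(c → (b → ¬a)): 0.42 > 0, so result = 0
(c → b): 0.42 > 0.4, so result = 0.4
((c → (b → ¬a)) → (c → b)): 0 ≤ 0.4, so result = 1
¬((c → (b → ¬a)) → (c → b)): Gödel ¬ of 1 = 0 (operand ≠ 0)
(a ∨ ¬((c → (b → ¬a)) → (c → b))) = max(0.14, 0) = 0.14
(c → a): 0.42 > 0.14, so result = 0.14
¬(c → a): Gödel ¬ of 0.14 = 0 (operand ≠ 0)
(¬(c → a) ∨ a) = max(0, 0.14) = 0.14
((a ∨ ¬((c → (b → ¬a)) → (c → b))) ∨ (¬(c → a) ∨ a)) = max(0.14, 0.14) = 0.14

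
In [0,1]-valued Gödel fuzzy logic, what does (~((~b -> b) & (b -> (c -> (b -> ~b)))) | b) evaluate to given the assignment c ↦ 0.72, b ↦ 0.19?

~b: Gödel ¬ of 0.19 = 0 (operand ≠ 0)
(~b -> b): 0 ≤ 0.19, so result = 1
~b: Gödel ¬ of 0.19 = 0 (operand ≠ 0)
(b -> ~b): 0.19 > 0, so result = 0
(c -> (b -> ~b)): 0.72 > 0, so result = 0
(b -> (c -> (b -> ~b))): 0.19 > 0, so result = 0
((~b -> b) & (b -> (c -> (b -> ~b)))) = min(1, 0) = 0
~((~b -> b) & (b -> (c -> (b -> ~b)))): Gödel ¬ of 0 = 1 (operand is 0)
(~((~b -> b) & (b -> (c -> (b -> ~b)))) | b) = max(1, 0.19) = 1

1.00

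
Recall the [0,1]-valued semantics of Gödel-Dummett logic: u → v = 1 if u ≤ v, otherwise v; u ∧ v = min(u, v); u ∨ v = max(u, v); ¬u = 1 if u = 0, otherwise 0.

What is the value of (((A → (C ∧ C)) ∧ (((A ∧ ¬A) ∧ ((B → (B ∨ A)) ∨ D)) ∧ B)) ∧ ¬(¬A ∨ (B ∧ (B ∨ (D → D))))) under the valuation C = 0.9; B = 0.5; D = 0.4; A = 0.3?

(C ∧ C) = min(0.9, 0.9) = 0.9
(A → (C ∧ C)): 0.3 ≤ 0.9, so result = 1
¬A: Gödel ¬ of 0.3 = 0 (operand ≠ 0)
(A ∧ ¬A) = min(0.3, 0) = 0
(B ∨ A) = max(0.5, 0.3) = 0.5
(B → (B ∨ A)): 0.5 ≤ 0.5, so result = 1
((B → (B ∨ A)) ∨ D) = max(1, 0.4) = 1
((A ∧ ¬A) ∧ ((B → (B ∨ A)) ∨ D)) = min(0, 1) = 0
(((A ∧ ¬A) ∧ ((B → (B ∨ A)) ∨ D)) ∧ B) = min(0, 0.5) = 0
((A → (C ∧ C)) ∧ (((A ∧ ¬A) ∧ ((B → (B ∨ A)) ∨ D)) ∧ B)) = min(1, 0) = 0
¬A: Gödel ¬ of 0.3 = 0 (operand ≠ 0)
(D → D): 0.4 ≤ 0.4, so result = 1
(B ∨ (D → D)) = max(0.5, 1) = 1
(B ∧ (B ∨ (D → D))) = min(0.5, 1) = 0.5
(¬A ∨ (B ∧ (B ∨ (D → D)))) = max(0, 0.5) = 0.5
¬(¬A ∨ (B ∧ (B ∨ (D → D)))): Gödel ¬ of 0.5 = 0 (operand ≠ 0)
(((A → (C ∧ C)) ∧ (((A ∧ ¬A) ∧ ((B → (B ∨ A)) ∨ D)) ∧ B)) ∧ ¬(¬A ∨ (B ∧ (B ∨ (D → D))))) = min(0, 0) = 0

0.00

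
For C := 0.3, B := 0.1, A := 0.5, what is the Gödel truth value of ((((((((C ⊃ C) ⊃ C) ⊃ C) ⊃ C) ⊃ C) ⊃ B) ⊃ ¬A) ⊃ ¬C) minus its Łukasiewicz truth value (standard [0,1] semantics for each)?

Gödel evaluation:
  (C ⊃ C): 0.3 ≤ 0.3, so result = 1
  ((C ⊃ C) ⊃ C): 1 > 0.3, so result = 0.3
  (((C ⊃ C) ⊃ C) ⊃ C): 0.3 ≤ 0.3, so result = 1
  ((((C ⊃ C) ⊃ C) ⊃ C) ⊃ C): 1 > 0.3, so result = 0.3
  (((((C ⊃ C) ⊃ C) ⊃ C) ⊃ C) ⊃ C): 0.3 ≤ 0.3, so result = 1
  ((((((C ⊃ C) ⊃ C) ⊃ C) ⊃ C) ⊃ C) ⊃ B): 1 > 0.1, so result = 0.1
  ¬A: Gödel ¬ of 0.5 = 0 (operand ≠ 0)
  (((((((C ⊃ C) ⊃ C) ⊃ C) ⊃ C) ⊃ C) ⊃ B) ⊃ ¬A): 0.1 > 0, so result = 0
  ¬C: Gödel ¬ of 0.3 = 0 (operand ≠ 0)
  ((((((((C ⊃ C) ⊃ C) ⊃ C) ⊃ C) ⊃ C) ⊃ B) ⊃ ¬A) ⊃ ¬C): 0 ≤ 0, so result = 1
  Gödel value = 1
Łukasiewicz evaluation:
  (C ⊃ C): min(1, 1 − 0.3 + 0.3) = 1
  ((C ⊃ C) ⊃ C): min(1, 1 − 1 + 0.3) = 0.3
  (((C ⊃ C) ⊃ C) ⊃ C): min(1, 1 − 0.3 + 0.3) = 1
  ((((C ⊃ C) ⊃ C) ⊃ C) ⊃ C): min(1, 1 − 1 + 0.3) = 0.3
  (((((C ⊃ C) ⊃ C) ⊃ C) ⊃ C) ⊃ C): min(1, 1 − 0.3 + 0.3) = 1
  ((((((C ⊃ C) ⊃ C) ⊃ C) ⊃ C) ⊃ C) ⊃ B): min(1, 1 − 1 + 0.1) = 0.1
  ¬A: Łukasiewicz ¬ gives 1 − 0.5 = 0.5
  (((((((C ⊃ C) ⊃ C) ⊃ C) ⊃ C) ⊃ C) ⊃ B) ⊃ ¬A): min(1, 1 − 0.1 + 0.5) = 1
  ¬C: Łukasiewicz ¬ gives 1 − 0.3 = 0.7
  ((((((((C ⊃ C) ⊃ C) ⊃ C) ⊃ C) ⊃ C) ⊃ B) ⊃ ¬A) ⊃ ¬C): min(1, 1 − 1 + 0.7) = 0.7
  Łukasiewicz value = 0.7
Difference: 1 − 0.7 = 0.30

0.30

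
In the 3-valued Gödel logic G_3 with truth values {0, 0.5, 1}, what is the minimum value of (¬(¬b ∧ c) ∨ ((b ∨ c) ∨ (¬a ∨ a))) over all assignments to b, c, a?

0.50

The minimum is attained at b = 0, c = 0.5, a = 0.5:
  ¬b: Gödel ¬ of 0 = 1 (operand is 0)
  (¬b ∧ c) = min(1, 0.5) = 0.5
  ¬(¬b ∧ c): Gödel ¬ of 0.5 = 0 (operand ≠ 0)
  (b ∨ c) = max(0, 0.5) = 0.5
  ¬a: Gödel ¬ of 0.5 = 0 (operand ≠ 0)
  (¬a ∨ a) = max(0, 0.5) = 0.5
  ((b ∨ c) ∨ (¬a ∨ a)) = max(0.5, 0.5) = 0.5
  (¬(¬b ∧ c) ∨ ((b ∨ c) ∨ (¬a ∨ a))) = max(0, 0.5) = 0.5
Checking all 27 assignments confirms none give a value below 0.50.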